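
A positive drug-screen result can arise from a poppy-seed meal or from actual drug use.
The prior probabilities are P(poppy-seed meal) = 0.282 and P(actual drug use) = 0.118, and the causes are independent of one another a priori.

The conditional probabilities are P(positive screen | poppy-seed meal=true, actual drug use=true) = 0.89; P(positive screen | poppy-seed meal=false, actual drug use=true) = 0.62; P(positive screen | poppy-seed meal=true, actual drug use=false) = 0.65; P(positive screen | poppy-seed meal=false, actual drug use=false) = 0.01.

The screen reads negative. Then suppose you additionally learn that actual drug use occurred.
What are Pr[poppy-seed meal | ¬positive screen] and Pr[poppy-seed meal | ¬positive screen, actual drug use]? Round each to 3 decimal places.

Pr[poppy-seed meal | ¬positive screen] ≈ 0.121; Pr[poppy-seed meal | ¬positive screen, actual drug use] ≈ 0.102

Weight on poppy-seed meal=true, given the evidence: 0.087053 + 0.003660 = 0.090713
Denominator P(¬positive screen): 0.99*0.718*0.882 + 0.38*0.718*0.118 + 0.35*0.282*0.882 + 0.11*0.282*0.118 = 0.749851
P(poppy-seed meal | ¬positive screen) = 0.090713/0.749851 ≈ 0.121

Now also conditioning on actual drug use=true:
Sum P(¬positive screen|·) weighted by the priors over both values of poppy-seed meal:
  P(¬positive screen | actual drug use) = 0.38×0.718 + 0.11×0.282
        = 0.272840 + 0.031020 = 0.303860
Configurations with poppy-seed meal contribute 0.031020, so
  P(poppy-seed meal | ¬positive screen, actual drug use) = 0.031020 / 0.303860 ≈ 0.102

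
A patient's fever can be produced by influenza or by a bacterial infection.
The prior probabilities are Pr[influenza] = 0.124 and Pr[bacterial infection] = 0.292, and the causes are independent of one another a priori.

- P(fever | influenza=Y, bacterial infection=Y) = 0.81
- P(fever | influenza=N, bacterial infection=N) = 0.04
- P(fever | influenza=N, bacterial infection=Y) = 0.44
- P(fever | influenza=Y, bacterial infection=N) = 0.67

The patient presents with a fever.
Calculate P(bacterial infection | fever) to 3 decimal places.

Numerator (weight on configurations with bacterial infection): 0.112548 + 0.029328 = 0.141876
Normalizer over all consistent configurations: 0.04×0.876×0.708 + 0.44×0.876×0.292 + 0.67×0.124×0.708 + 0.81×0.124×0.292 = 0.225505
P(bacterial infection | fever) = 0.141876/0.225505 ≈ 0.629

P(bacterial infection | fever) ≈ 0.629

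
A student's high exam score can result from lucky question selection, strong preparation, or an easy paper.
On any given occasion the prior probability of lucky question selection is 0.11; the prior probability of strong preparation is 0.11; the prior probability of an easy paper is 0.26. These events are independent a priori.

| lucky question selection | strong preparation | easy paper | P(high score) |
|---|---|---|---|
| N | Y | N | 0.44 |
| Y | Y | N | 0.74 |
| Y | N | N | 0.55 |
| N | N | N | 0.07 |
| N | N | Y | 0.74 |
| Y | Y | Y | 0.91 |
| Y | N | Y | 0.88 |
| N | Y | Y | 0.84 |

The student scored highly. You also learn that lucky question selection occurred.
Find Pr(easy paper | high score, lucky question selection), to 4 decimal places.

Pr(easy paper | high score, lucky question selection) ≈ 0.3522

P(high score | lucky question selection) = 0.55×0.89×0.74 + 0.88×0.89×0.26 + 0.74×0.11×0.74 + 0.91×0.11×0.26 = 0.362230 + 0.203632 + 0.060236 + 0.026026 = 0.652124
The easy paper-present share is 0.203632 + 0.026026 = 0.229658.
Hence the posterior is 0.229658/0.652124 ≈ 0.3522.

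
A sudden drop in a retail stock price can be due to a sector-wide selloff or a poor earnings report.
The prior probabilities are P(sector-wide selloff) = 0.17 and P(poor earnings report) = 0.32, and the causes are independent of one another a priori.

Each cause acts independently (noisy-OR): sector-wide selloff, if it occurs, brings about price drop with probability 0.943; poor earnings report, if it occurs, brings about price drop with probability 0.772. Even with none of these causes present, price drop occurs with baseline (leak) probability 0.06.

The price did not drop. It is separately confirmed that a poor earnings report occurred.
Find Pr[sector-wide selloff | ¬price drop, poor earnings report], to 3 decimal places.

Pr[sector-wide selloff | ¬price drop, poor earnings report] ≈ 0.012

Under noisy-OR, P(price drop | causes) = 1 − (1−0.06)·∏(1−qᵢ) over the active causes.
Weight on sector-wide selloff=true, given the evidence: 0.012216×0.17 = 0.002077
Normalizer over all consistent configurations: 0.21432×0.83 + 0.012216×0.17 = 0.179963
Posterior = 0.002077 / 0.179963 ≈ 0.012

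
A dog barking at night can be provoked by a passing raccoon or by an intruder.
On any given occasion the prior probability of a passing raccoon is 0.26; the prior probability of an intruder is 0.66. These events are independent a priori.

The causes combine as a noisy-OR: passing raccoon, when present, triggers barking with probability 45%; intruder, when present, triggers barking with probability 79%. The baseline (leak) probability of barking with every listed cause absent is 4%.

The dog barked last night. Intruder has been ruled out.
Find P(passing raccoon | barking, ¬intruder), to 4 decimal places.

P(passing raccoon | barking, ¬intruder) ≈ 0.8057

Under noisy-OR, P(barking | causes) = 1 − (1−0.04)·∏(1−qᵢ) over the active causes.
For the numerator, keep only passing raccoon=true terms: 0.472×0.26 = 0.122720
The normalizing constant is 0.04×0.74 + 0.472×0.26 = 0.152320
P(passing raccoon | barking, ¬intruder) = 0.122720/0.152320 ≈ 0.8057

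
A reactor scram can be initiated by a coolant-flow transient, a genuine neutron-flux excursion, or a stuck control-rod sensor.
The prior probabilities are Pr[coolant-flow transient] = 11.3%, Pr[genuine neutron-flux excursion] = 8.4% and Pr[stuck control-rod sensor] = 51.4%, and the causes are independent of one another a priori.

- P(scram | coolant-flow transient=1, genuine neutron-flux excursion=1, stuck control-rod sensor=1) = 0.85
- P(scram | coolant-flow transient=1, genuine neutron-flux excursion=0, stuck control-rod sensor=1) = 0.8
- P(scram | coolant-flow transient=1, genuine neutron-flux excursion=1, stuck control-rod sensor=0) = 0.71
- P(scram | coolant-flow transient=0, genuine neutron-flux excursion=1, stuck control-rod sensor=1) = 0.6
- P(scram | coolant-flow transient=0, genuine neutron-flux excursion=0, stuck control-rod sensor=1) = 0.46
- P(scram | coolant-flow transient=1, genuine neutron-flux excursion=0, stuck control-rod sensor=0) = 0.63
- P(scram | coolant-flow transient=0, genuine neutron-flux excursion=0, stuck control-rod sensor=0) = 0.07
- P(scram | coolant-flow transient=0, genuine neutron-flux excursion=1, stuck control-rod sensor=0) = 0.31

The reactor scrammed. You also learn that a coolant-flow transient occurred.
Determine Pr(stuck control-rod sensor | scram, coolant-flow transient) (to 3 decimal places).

Sum P(scram|·) weighted by the priors over the 4 (genuine neutron-flux excursion, stuck control-rod sensor) configurations:
  P(scram | coolant-flow transient) = 0.63·0.916·0.486 + 0.8·0.916·0.514 + 0.71·0.084·0.486 + 0.85·0.084·0.514
        = 0.280461 + 0.376659 + 0.028985 + 0.036700 = 0.722805
The terms with stuck control-rod sensor present sum to 0.413359, so
  P(stuck control-rod sensor | scram, coolant-flow transient) = 0.413359 / 0.722805 ≈ 0.572

Pr(stuck control-rod sensor | scram, coolant-flow transient) ≈ 0.572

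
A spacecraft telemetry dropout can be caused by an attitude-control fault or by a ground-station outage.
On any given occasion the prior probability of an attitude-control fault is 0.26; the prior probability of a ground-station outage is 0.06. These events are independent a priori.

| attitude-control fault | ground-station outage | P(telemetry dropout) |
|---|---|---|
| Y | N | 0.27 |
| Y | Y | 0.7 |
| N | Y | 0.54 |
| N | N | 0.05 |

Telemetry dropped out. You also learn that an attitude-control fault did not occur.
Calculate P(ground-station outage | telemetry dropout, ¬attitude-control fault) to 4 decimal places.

P(telemetry dropout | ¬attitude-control fault) = 0.05×0.94 + 0.54×0.06 = 0.047000 + 0.032400 = 0.079400
Restricting to configurations with ground-station outage present: 0.54×0.06 = 0.032400.
Hence the posterior is 0.032400/0.079400 ≈ 0.4081.

P(ground-station outage | telemetry dropout, ¬attitude-control fault) ≈ 0.4081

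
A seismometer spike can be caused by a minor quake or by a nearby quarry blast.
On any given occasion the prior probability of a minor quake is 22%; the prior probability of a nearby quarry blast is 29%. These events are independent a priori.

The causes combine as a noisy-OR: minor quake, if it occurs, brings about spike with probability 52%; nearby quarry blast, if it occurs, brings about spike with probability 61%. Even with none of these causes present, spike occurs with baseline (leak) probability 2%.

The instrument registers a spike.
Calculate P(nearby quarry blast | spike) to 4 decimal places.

P(nearby quarry blast | spike) ≈ 0.6716

Under noisy-OR, P(spike | causes) = 1 − (1−0.02)·∏(1−qᵢ) over the active causes.
P(spike) = 0.02×0.78×0.71 + 0.6178×0.78×0.29 + 0.5296×0.22×0.71 + 0.816544×0.22×0.29 = 0.011076 + 0.139746 + 0.082724 + 0.052096 = 0.285642
The nearby quarry blast-present share is 0.139746 + 0.052096 = 0.191842.
P(nearby quarry blast | spike) = 0.191842 / 0.285642 ≈ 0.6716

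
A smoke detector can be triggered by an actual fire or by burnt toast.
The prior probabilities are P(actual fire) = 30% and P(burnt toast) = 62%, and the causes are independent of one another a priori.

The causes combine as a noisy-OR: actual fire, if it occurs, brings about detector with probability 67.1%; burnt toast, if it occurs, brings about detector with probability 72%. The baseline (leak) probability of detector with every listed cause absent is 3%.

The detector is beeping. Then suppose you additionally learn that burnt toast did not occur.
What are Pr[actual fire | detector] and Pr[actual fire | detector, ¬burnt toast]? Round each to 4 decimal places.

Under noisy-OR, P(detector | causes) = 1 − (1−0.03)·∏(1−qᵢ) over the active causes.
Enumerate the 4 (actual fire, burnt toast) configurations and weight by the priors:
  P(detector) = 0.03×0.7×0.38 + 0.7284×0.7×0.62 + 0.68087×0.3×0.38 + 0.910644×0.3×0.62
        = 0.007980 + 0.316126 + 0.077619 + 0.169380 = 0.571105
Configurations with actual fire contribute 0.246999, so
  P(actual fire | detector) = 0.246999 / 0.571105 ≈ 0.4325

With the extra evidence:
P(detector | ¬burnt toast) = 0.03×0.7 + 0.68087×0.3 = 0.021000 + 0.204261 = 0.225261
The actual fire-present share is 0.68087×0.3 = 0.204261.
Hence the posterior is 0.204261/0.225261 ≈ 0.9068.

Pr[actual fire | detector] ≈ 0.4325; Pr[actual fire | detector, ¬burnt toast] ≈ 0.9068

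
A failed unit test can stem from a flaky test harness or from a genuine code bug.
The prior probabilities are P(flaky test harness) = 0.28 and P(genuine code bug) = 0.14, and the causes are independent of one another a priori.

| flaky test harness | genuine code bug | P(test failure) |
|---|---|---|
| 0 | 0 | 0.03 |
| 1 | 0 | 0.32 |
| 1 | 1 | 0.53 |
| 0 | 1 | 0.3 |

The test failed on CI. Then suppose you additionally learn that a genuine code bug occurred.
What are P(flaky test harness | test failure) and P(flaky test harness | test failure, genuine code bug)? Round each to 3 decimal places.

P(test failure) = 0.03*0.72*0.86 + 0.3*0.72*0.14 + 0.32*0.28*0.86 + 0.53*0.28*0.14 = 0.018576 + 0.030240 + 0.077056 + 0.020776 = 0.146648
Of this, 0.097832 comes from 0.077056 + 0.020776 (the flaky test harness=true cases).
P(flaky test harness | test failure) = 0.097832 / 0.146648 ≈ 0.667

Now condition on the additional information:
Weight on flaky test harness=true, given the evidence: 0.53·0.28 = 0.148400
The normalizing constant is 0.3·0.72 + 0.53·0.28 = 0.364400
P(flaky test harness | test failure, genuine code bug) = 0.148400/0.364400 ≈ 0.407

P(flaky test harness | test failure) ≈ 0.667; P(flaky test harness | test failure, genuine code bug) ≈ 0.407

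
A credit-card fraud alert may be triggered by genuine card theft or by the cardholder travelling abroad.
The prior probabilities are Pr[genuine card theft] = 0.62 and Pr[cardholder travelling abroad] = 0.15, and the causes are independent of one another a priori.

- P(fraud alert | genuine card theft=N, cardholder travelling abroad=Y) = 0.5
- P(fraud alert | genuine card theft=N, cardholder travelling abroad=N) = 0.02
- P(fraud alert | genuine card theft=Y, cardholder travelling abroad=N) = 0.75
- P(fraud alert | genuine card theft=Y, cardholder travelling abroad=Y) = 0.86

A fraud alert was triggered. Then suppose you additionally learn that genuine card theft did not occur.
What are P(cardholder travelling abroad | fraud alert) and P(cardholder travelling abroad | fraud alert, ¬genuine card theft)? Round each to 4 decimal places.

Enumerate the 4 (genuine card theft, cardholder travelling abroad) configurations and weight by the priors:
  P(fraud alert) = 0.02·0.38·0.85 + 0.5·0.38·0.15 + 0.75·0.62·0.85 + 0.86·0.62·0.15
        = 0.006460 + 0.028500 + 0.395250 + 0.079980 = 0.510190
Configurations with cardholder travelling abroad contribute 0.108480, so
  P(cardholder travelling abroad | fraud alert) = 0.108480 / 0.510190 ≈ 0.2126

Now condition on the additional information:
Sum P(fraud alert|·) weighted by the priors over both values of cardholder travelling abroad:
  P(fraud alert | ¬genuine card theft) = 0.02*0.85 + 0.5*0.15
        = 0.017000 + 0.075000 = 0.092000
Keeping only the cardholder travelling abroad-present terms gives 0.075000, so
  P(cardholder travelling abroad | fraud alert, ¬genuine card theft) = 0.075000 / 0.092000 ≈ 0.8152
With genuine card theft excluded, cardholder travelling abroad must carry more of the explanatory weight for the fraud alert.

P(cardholder travelling abroad | fraud alert) ≈ 0.2126; P(cardholder travelling abroad | fraud alert, ¬genuine card theft) ≈ 0.8152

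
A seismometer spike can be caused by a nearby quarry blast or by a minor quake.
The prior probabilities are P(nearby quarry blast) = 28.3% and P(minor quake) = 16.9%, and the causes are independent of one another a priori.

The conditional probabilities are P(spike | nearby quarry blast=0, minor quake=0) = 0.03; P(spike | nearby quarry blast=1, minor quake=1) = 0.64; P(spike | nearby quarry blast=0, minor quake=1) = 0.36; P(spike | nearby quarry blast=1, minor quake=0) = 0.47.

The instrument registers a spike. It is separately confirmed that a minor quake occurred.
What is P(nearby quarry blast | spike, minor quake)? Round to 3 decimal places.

P(nearby quarry blast | spike, minor quake) ≈ 0.412

P(spike | minor quake) = 0.36×0.717 + 0.64×0.283 = 0.258120 + 0.181120 = 0.439240
Of this, 0.181120 comes from 0.64×0.283 (the nearby quarry blast=true cases).
So P(nearby quarry blast | spike, minor quake) = 0.181120/0.439240 ≈ 0.412.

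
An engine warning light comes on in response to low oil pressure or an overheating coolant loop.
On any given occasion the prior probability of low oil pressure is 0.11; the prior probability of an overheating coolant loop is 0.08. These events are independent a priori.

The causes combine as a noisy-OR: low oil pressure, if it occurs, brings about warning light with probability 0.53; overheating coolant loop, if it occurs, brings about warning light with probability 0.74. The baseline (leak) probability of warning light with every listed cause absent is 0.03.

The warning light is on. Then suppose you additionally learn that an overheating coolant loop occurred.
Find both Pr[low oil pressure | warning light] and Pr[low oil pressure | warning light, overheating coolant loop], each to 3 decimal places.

Pr[low oil pressure | warning light] ≈ 0.447; Pr[low oil pressure | warning light, overheating coolant loop] ≈ 0.127

Under noisy-OR, P(warning light | causes) = 1 − (1−0.03)·∏(1−qᵢ) over the active causes.
P(warning light) = 0.03·0.89·0.92 + 0.7478·0.89·0.08 + 0.5441·0.11·0.92 + 0.881466·0.11·0.08 = 0.024564 + 0.053243 + 0.055063 + 0.007757 = 0.140627
The low oil pressure-present share is 0.055063 + 0.007757 = 0.062820.
P(low oil pressure | warning light) = 0.062820 / 0.140627 ≈ 0.447

Now condition on the additional information:
P(warning light | overheating coolant loop) = 0.7478*0.89 + 0.881466*0.11 = 0.665542 + 0.096961 = 0.762503
Of this, 0.096961 comes from 0.881466*0.11 (the low oil pressure=true cases).
So P(low oil pressure | warning light, overheating coolant loop) = 0.096961/0.762503 ≈ 0.127.
Conditioning on overheating coolant loop lowers the posterior on low oil pressure: the classic explaining-away effect in a common-effect structure.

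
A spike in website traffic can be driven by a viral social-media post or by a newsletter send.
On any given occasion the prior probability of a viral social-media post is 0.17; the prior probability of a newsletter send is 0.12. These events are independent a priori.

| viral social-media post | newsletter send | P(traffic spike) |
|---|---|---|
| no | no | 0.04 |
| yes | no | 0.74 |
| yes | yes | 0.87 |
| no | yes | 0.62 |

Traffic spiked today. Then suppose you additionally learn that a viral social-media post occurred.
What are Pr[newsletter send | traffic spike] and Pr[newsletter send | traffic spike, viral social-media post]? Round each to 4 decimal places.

Sum P(traffic spike|·) weighted by the priors over the 4 (viral social-media post, newsletter send) configurations:
  P(traffic spike) = 0.04×0.83×0.88 + 0.62×0.83×0.12 + 0.74×0.17×0.88 + 0.87×0.17×0.12
        = 0.029216 + 0.061752 + 0.110704 + 0.017748 = 0.219420
Configurations with newsletter send contribute 0.079500, so
  P(newsletter send | traffic spike) = 0.079500 / 0.219420 ≈ 0.3623

With the extra evidence:
P(traffic spike | viral social-media post) = 0.74×0.88 + 0.87×0.12 = 0.651200 + 0.104400 = 0.755600
Of this, 0.104400 comes from 0.87×0.12 (the newsletter send=true cases).
P(newsletter send | traffic spike, viral social-media post) = 0.104400 / 0.755600 ≈ 0.1382

Pr[newsletter send | traffic spike] ≈ 0.3623; Pr[newsletter send | traffic spike, viral social-media post] ≈ 0.1382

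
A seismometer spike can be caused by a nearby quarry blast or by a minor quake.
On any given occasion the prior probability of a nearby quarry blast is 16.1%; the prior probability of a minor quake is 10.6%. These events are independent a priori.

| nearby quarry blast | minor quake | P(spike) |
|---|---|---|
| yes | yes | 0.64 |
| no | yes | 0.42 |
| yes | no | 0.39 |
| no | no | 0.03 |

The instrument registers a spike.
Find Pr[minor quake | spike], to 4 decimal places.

Pr[minor quake | spike] ≈ 0.3804

P(spike) = 0.03*0.839*0.894 + 0.42*0.839*0.106 + 0.39*0.161*0.894 + 0.64*0.161*0.106 = 0.022502 + 0.037352 + 0.056134 + 0.010922 = 0.126910
The minor quake-present share is 0.037352 + 0.010922 = 0.048274.
So P(minor quake | spike) = 0.048274/0.126910 ≈ 0.3804.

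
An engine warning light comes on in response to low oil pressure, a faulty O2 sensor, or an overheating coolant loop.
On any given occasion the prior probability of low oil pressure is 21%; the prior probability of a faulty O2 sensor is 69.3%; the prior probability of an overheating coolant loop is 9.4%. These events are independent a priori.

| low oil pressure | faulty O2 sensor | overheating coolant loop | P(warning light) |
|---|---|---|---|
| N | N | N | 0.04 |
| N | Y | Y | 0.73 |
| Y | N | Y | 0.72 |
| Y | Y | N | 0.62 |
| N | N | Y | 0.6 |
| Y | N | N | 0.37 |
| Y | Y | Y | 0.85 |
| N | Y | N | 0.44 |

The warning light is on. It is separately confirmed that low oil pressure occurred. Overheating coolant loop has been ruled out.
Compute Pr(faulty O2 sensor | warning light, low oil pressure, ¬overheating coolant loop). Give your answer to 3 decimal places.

P(warning light | low oil pressure, ¬overheating coolant loop) = 0.37*0.307 + 0.62*0.693 = 0.113590 + 0.429660 = 0.543250
Of this, 0.429660 comes from 0.62*0.693 (the faulty O2 sensor=true cases).
Hence the posterior is 0.429660/0.543250 ≈ 0.791.

Pr(faulty O2 sensor | warning light, low oil pressure, ¬overheating coolant loop) ≈ 0.791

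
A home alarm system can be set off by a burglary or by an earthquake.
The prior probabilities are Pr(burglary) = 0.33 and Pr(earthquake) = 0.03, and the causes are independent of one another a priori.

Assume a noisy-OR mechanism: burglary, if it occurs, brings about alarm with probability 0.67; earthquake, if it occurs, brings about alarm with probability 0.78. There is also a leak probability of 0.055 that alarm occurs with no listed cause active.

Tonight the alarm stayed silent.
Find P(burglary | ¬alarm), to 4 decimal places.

P(burglary | ¬alarm) ≈ 0.1398

Under noisy-OR, P(alarm | causes) = 1 − (1−0.055)·∏(1−qᵢ) over the active causes.
Enumerate the 4 (burglary, earthquake) configurations and weight by the priors:
  P(¬alarm) = 0.945*0.67*0.97 + 0.2079*0.67*0.03 + 0.31185*0.33*0.97 + 0.068607*0.33*0.03
        = 0.614155 + 0.004179 + 0.099823 + 0.000679 = 0.718836
The terms with burglary present sum to 0.100502, so
  P(burglary | ¬alarm) = 0.100502 / 0.718836 ≈ 0.1398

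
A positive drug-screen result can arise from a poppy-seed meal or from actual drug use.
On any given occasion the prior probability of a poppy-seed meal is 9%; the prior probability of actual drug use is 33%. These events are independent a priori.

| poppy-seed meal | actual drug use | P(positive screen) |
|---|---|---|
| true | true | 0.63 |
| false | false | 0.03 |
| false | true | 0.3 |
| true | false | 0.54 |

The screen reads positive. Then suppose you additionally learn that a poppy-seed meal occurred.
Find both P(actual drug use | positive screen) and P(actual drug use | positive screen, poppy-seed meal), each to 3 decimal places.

Sum P(positive screen|·) weighted by the priors over the 4 (poppy-seed meal, actual drug use) configurations:
  P(positive screen) = 0.03×0.91×0.67 + 0.3×0.91×0.33 + 0.54×0.09×0.67 + 0.63×0.09×0.33
        = 0.018291 + 0.090090 + 0.032562 + 0.018711 = 0.159654
Configurations with actual drug use contribute 0.108801, so
  P(actual drug use | positive screen) = 0.108801 / 0.159654 ≈ 0.681

With the extra evidence:
P(positive screen | poppy-seed meal) = 0.54·0.67 + 0.63·0.33 = 0.361800 + 0.207900 = 0.569700
The actual drug use-present share is 0.63·0.33 = 0.207900.
So P(actual drug use | positive screen, poppy-seed meal) = 0.207900/0.569700 ≈ 0.365.
Conditioning on poppy-seed meal lowers the posterior on actual drug use: the classic explaining-away effect in a common-effect structure.

P(actual drug use | positive screen) ≈ 0.681; P(actual drug use | positive screen, poppy-seed meal) ≈ 0.365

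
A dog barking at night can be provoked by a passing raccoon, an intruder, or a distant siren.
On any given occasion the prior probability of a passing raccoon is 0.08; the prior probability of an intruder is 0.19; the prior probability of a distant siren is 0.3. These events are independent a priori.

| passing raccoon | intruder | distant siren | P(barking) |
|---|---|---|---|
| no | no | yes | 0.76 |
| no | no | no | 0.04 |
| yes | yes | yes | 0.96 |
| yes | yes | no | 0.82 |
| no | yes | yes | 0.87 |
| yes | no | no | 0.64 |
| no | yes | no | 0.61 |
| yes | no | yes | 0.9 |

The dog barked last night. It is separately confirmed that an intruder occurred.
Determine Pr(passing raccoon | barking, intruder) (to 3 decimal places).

Sum P(barking|·) weighted by the priors over the 4 (passing raccoon, distant siren) configurations:
  P(barking | intruder) = 0.61×0.92×0.7 + 0.87×0.92×0.3 + 0.82×0.08×0.7 + 0.96×0.08×0.3
        = 0.392840 + 0.240120 + 0.045920 + 0.023040 = 0.701920
Configurations with passing raccoon contribute 0.068960, so
  P(passing raccoon | barking, intruder) = 0.068960 / 0.701920 ≈ 0.098

Pr(passing raccoon | barking, intruder) ≈ 0.098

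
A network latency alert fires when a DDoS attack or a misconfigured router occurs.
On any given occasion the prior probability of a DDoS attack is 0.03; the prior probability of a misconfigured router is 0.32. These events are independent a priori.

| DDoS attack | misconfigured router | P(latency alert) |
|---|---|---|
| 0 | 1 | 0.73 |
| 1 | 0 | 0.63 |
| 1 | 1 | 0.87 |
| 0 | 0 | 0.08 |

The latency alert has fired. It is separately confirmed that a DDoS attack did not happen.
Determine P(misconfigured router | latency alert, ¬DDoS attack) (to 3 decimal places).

P(misconfigured router | latency alert, ¬DDoS attack) ≈ 0.811

P(latency alert | ¬DDoS attack) = 0.08×0.68 + 0.73×0.32 = 0.054400 + 0.233600 = 0.288000
The misconfigured router-present share is 0.73×0.32 = 0.233600.
P(misconfigured router | latency alert, ¬DDoS attack) = 0.233600 / 0.288000 ≈ 0.811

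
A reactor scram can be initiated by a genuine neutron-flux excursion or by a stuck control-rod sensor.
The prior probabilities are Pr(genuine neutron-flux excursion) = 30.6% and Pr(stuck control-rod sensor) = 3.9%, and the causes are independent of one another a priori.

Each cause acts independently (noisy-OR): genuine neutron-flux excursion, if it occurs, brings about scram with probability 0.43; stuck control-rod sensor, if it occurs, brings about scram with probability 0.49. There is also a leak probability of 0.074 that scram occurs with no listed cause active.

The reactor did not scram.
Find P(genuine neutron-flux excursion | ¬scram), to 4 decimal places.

Under noisy-OR, P(scram | causes) = 1 − (1−0.074)·∏(1−qᵢ) over the active causes.
For the numerator, keep only genuine neutron-flux excursion=true terms: 0.155214 + 0.003212 = 0.158426
The normalizing constant is 0.926×0.694×0.961 + 0.47226×0.694×0.039 + 0.52782×0.306×0.961 + 0.269188×0.306×0.039 = 0.788789
P(genuine neutron-flux excursion | ¬scram) = 0.158426/0.788789 ≈ 0.2008

P(genuine neutron-flux excursion | ¬scram) ≈ 0.2008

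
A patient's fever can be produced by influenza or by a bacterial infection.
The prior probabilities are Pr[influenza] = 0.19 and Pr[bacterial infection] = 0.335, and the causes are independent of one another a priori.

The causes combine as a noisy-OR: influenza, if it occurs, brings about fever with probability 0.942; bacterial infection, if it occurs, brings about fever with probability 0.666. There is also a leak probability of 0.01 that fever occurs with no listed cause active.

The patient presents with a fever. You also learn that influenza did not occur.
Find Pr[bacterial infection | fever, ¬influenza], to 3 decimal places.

Under noisy-OR, P(fever | causes) = 1 − (1−0.01)·∏(1−qᵢ) over the active causes.
P(fever | ¬influenza) = 0.01×0.665 + 0.66934×0.335 = 0.006650 + 0.224229 = 0.230879
Of this, 0.224229 comes from 0.66934×0.335 (the bacterial infection=true cases).
Hence the posterior is 0.224229/0.230879 ≈ 0.971.

Pr[bacterial infection | fever, ¬influenza] ≈ 0.971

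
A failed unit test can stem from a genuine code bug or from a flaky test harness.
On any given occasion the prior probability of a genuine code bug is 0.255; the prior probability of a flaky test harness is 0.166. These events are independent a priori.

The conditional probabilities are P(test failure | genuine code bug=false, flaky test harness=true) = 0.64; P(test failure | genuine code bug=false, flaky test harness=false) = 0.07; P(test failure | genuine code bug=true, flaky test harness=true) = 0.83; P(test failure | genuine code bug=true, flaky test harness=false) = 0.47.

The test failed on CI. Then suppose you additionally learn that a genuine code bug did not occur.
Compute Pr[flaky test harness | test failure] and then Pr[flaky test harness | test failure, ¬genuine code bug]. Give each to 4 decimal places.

Pr[flaky test harness | test failure] ≈ 0.4434; Pr[flaky test harness | test failure, ¬genuine code bug] ≈ 0.6454

Weight on flaky test harness=true, given the evidence: 0.079149 + 0.035134 = 0.114283
Normalizer over all consistent configurations: 0.07×0.745×0.834 + 0.64×0.745×0.166 + 0.47×0.255×0.834 + 0.83×0.255×0.166 = 0.257731
Posterior = 0.114283 / 0.257731 ≈ 0.4434

Now condition on the additional information:
For the numerator, keep only flaky test harness=true terms: 0.64·0.166 = 0.106240
Denominator P(test failure | ¬genuine code bug): 0.07·0.834 + 0.64·0.166 = 0.164620
P(flaky test harness | test failure, ¬genuine code bug) = 0.106240/0.164620 ≈ 0.6454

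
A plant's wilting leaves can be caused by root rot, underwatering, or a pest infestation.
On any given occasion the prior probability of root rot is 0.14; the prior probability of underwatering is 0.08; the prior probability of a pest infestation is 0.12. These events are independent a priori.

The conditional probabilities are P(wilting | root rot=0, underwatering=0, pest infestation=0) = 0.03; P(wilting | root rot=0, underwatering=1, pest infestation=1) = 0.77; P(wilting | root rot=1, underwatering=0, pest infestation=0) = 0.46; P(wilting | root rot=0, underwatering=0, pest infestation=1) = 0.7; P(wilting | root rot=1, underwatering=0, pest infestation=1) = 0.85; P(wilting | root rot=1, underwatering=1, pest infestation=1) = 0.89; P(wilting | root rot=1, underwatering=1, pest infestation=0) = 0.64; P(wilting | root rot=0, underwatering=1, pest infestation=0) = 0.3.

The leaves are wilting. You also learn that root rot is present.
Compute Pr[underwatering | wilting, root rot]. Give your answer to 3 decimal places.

Sum P(wilting|·) weighted by the priors over the 4 (underwatering, pest infestation) configurations:
  P(wilting | root rot) = 0.46×0.92×0.88 + 0.85×0.92×0.12 + 0.64×0.08×0.88 + 0.89×0.08×0.12
        = 0.372416 + 0.093840 + 0.045056 + 0.008544 = 0.519856
Keeping only the underwatering-present terms gives 0.053600, so
  P(underwatering | wilting, root rot) = 0.053600 / 0.519856 ≈ 0.103

Pr[underwatering | wilting, root rot] ≈ 0.103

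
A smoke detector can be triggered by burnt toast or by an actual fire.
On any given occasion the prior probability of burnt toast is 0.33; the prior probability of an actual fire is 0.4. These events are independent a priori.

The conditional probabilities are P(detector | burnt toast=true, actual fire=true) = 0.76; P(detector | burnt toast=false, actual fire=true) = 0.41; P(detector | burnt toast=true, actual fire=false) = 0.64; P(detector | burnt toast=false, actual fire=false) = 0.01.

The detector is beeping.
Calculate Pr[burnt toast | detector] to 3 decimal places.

Pr[burnt toast | detector] ≈ 0.666

P(detector) = 0.01×0.67×0.6 + 0.41×0.67×0.4 + 0.64×0.33×0.6 + 0.76×0.33×0.4 = 0.004020 + 0.109880 + 0.126720 + 0.100320 = 0.340940
The burnt toast-present share is 0.126720 + 0.100320 = 0.227040.
P(burnt toast | detector) = 0.227040 / 0.340940 ≈ 0.666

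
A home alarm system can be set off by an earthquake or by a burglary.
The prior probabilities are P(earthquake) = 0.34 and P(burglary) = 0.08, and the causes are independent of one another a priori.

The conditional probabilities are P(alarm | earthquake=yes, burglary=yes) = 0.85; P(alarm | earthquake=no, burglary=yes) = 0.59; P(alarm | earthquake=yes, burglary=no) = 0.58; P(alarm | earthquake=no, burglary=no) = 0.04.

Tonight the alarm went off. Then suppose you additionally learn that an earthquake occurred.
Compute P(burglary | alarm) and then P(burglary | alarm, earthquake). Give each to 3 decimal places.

Weight on burglary=true, given the evidence: 0.031152 + 0.023120 = 0.054272
The normalizing constant is 0.04·0.66·0.92 + 0.59·0.66·0.08 + 0.58·0.34·0.92 + 0.85·0.34·0.08 = 0.259984
P(burglary | alarm) = 0.054272/0.259984 ≈ 0.209

Now condition on the additional information:
For the numerator, keep only burglary=true terms: 0.85*0.08 = 0.068000
Normalizer over all consistent configurations: 0.58*0.92 + 0.85*0.08 = 0.601600
Posterior = 0.068000 / 0.601600 ≈ 0.113
The drop from 0.209 to 0.113 is the explaining-away (discounting) effect.

P(burglary | alarm) ≈ 0.209; P(burglary | alarm, earthquake) ≈ 0.113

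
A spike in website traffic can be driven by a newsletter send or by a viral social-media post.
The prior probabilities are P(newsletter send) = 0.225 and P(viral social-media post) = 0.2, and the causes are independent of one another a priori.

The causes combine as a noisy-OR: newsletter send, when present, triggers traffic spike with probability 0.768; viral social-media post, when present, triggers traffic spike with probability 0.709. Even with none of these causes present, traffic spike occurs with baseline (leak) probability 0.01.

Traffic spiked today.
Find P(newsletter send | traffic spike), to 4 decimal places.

P(newsletter send | traffic spike) ≈ 0.6078

Under noisy-OR, P(traffic spike | causes) = 1 − (1−0.01)·∏(1−qᵢ) over the active causes.
Enumerate the 4 (newsletter send, viral social-media post) configurations and weight by the priors:
  P(traffic spike) = 0.01·0.775·0.8 + 0.71191·0.775·0.2 + 0.77032·0.225·0.8 + 0.933163·0.225·0.2
        = 0.006200 + 0.110346 + 0.138658 + 0.041992 = 0.297196
The terms with newsletter send present sum to 0.180650, so
  P(newsletter send | traffic spike) = 0.180650 / 0.297196 ≈ 0.6078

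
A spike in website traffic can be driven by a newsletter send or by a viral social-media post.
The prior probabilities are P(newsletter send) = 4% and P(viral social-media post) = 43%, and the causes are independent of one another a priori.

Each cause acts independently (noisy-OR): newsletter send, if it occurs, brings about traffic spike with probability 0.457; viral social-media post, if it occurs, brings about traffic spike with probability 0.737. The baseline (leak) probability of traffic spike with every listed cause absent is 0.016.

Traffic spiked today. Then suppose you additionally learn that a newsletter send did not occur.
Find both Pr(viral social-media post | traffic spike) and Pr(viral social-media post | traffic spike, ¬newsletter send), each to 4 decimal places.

Pr(viral social-media post | traffic spike) ≈ 0.9430; Pr(viral social-media post | traffic spike, ¬newsletter send) ≈ 0.9722

Under noisy-OR, P(traffic spike | causes) = 1 − (1−0.016)·∏(1−qᵢ) over the active causes.
P(traffic spike) = 0.016×0.96×0.57 + 0.741208×0.96×0.43 + 0.465688×0.04×0.57 + 0.859476×0.04×0.43 = 0.008755 + 0.305971 + 0.010618 + 0.014783 = 0.340127
Of this, 0.320754 comes from 0.305971 + 0.014783 (the viral social-media post=true cases).
P(viral social-media post | traffic spike) = 0.320754 / 0.340127 ≈ 0.9430

Now also conditioning on newsletter send≠true:
P(traffic spike | ¬newsletter send) = 0.016×0.57 + 0.741208×0.43 = 0.009120 + 0.318719 = 0.327839
Of this, 0.318719 comes from 0.741208×0.43 (the viral social-media post=true cases).
Hence the posterior is 0.318719/0.327839 ≈ 0.9722.
Ruling out newsletter send raises the posterior on viral social-media post — the flip side of explaining away.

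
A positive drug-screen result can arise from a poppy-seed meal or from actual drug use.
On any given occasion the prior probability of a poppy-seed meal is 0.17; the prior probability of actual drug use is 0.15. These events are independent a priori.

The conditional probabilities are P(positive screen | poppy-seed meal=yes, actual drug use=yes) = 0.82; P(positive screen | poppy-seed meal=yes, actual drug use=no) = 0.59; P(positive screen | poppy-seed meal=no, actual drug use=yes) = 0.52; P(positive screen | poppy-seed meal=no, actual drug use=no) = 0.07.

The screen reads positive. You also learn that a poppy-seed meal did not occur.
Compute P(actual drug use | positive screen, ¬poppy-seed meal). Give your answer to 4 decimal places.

For the numerator, keep only actual drug use=true terms: 0.52*0.15 = 0.078000
Denominator P(positive screen | ¬poppy-seed meal): 0.07*0.85 + 0.52*0.15 = 0.137500
Posterior = 0.078000 / 0.137500 ≈ 0.5673

P(actual drug use | positive screen, ¬poppy-seed meal) ≈ 0.5673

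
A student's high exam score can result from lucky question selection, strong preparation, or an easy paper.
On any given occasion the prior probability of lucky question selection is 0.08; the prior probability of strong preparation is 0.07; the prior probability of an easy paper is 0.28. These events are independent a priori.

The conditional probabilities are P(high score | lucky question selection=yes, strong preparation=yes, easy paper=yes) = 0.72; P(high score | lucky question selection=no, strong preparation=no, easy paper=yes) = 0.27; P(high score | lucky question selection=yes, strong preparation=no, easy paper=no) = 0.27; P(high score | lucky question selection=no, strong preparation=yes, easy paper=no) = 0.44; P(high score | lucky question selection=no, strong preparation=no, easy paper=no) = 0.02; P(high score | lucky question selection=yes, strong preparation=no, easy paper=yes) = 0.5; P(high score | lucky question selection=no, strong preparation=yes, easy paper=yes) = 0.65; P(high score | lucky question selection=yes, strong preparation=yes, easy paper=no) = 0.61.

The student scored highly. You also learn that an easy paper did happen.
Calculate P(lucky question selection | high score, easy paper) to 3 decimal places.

P(lucky question selection | high score, easy paper) ≈ 0.131

Sum P(high score|·) weighted by the priors over the 4 (lucky question selection, strong preparation) configurations:
  P(high score | easy paper) = 0.27×0.92×0.93 + 0.65×0.92×0.07 + 0.5×0.08×0.93 + 0.72×0.08×0.07
        = 0.231012 + 0.041860 + 0.037200 + 0.004032 = 0.314104
Keeping only the lucky question selection-present terms gives 0.041232, so
  P(lucky question selection | high score, easy paper) = 0.041232 / 0.314104 ≈ 0.131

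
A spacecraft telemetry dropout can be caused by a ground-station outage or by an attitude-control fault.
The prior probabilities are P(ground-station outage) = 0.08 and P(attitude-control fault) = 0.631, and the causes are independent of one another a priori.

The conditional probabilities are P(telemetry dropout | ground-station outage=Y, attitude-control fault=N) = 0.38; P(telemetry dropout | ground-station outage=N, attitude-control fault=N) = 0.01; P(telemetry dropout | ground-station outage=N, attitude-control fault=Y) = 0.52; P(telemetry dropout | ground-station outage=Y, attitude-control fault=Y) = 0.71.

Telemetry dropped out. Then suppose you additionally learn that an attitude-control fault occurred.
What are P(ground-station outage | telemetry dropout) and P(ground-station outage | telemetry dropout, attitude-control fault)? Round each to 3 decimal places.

Weight on ground-station outage=true, given the evidence: 0.011218 + 0.035841 = 0.047059
Normalizer over all consistent configurations: 0.01×0.92×0.369 + 0.52×0.92×0.631 + 0.38×0.08×0.369 + 0.71×0.08×0.631 = 0.352324
Posterior = 0.047059 / 0.352324 ≈ 0.134

With the extra evidence:
By total probability over both values of ground-station outage:
  P(telemetry dropout | attitude-control fault) = 0.52·0.92 + 0.71·0.08
        = 0.478400 + 0.056800 = 0.535200
The terms with ground-station outage present sum to 0.056800, so
  P(ground-station outage | telemetry dropout, attitude-control fault) = 0.056800 / 0.535200 ≈ 0.106
The drop from 0.134 to 0.106 is the explaining-away (discounting) effect.

P(ground-station outage | telemetry dropout) ≈ 0.134; P(ground-station outage | telemetry dropout, attitude-control fault) ≈ 0.106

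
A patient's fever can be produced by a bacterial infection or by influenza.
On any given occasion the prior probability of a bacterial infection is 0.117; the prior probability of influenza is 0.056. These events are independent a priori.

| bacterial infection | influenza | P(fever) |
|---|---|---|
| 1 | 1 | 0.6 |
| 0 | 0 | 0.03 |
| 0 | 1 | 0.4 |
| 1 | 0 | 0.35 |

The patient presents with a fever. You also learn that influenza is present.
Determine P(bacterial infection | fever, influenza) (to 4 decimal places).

P(bacterial infection | fever, influenza) ≈ 0.1658

P(fever | influenza) = 0.4*0.883 + 0.6*0.117 = 0.353200 + 0.070200 = 0.423400
Restricting to configurations with bacterial infection present: 0.6*0.117 = 0.070200.
So P(bacterial infection | fever, influenza) = 0.070200/0.423400 ≈ 0.1658.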